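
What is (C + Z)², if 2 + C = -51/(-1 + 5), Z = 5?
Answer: 1521/16 ≈ 95.063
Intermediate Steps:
C = -59/4 (C = -2 - 51/(-1 + 5) = -2 - 51/4 = -59/4 ≈ -14.750)
(C + Z)² = (-59/4 + 5)² = (-39/4)² = 1521/16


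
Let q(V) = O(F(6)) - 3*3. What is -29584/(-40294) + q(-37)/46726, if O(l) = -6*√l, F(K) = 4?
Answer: 690747905/941388722 ≈ 0.73375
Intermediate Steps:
q(V) = -21 (q(V) = -6*√4 - 3*3 = -6*2 - 9 = -12 - 9 = -21)
-29584/(-40294) + q(-37)/46726 = -29584/(-40294) - 21/46726 = -29584*(-1/40294) - 21*1/46726 = 14792/20147 - 21/46726 = 690747905/941388722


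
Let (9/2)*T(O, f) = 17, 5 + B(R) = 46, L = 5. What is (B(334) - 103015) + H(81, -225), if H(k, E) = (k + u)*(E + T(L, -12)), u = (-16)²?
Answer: -1597733/9 ≈ -1.7753e+5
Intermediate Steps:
B(R) = 41 (B(R) = -5 + 46 = 41)
T(O, f) = 34/9 (T(O, f) = (2/9)*17 = 34/9)
u = 256
H(k, E) = (256 + k)*(34/9 + E) (H(k, E) = (k + 256)*(E + 34/9) = (256 + k)*(34/9 + E))
(B(334) - 103015) + H(81, -225) = (41 - 103015) + (8704/9 + 256*(-225) + (34/9)*81 - 225*81) = -102974 + (8704/9 - 57600 + 306 - 18225) = -102974 - 670967/9 = -1597733/9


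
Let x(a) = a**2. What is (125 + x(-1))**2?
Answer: 15876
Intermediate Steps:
(125 + x(-1))**2 = (125 + (-1)**2)**2 = (125 + 1)**2 = 126**2 = 15876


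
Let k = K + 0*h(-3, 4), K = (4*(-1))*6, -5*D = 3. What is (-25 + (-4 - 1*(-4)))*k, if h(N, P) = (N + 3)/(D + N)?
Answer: 600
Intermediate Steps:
D = -3/5 (D = -1/5*3 = -3/5 ≈ -0.60000)
h(N, P) = (3 + N)/(-3/5 + N) (h(N, P) = (N + 3)/(-3/5 + N) = (3 + N)/(-3/5 + N))
K = -24 (K = -4*6 = -24)
k = -24 (k = -24 + 0*(5*(3 - 3)/(-3 + 5*(-3))) = -24 + 0*(5*0/(-3 - 15)) = -24 + 0*(5*0/(-18)) = -24 + 0*(5*(-1/18)*0) = -24 + 0*0 = -24 + 0 = -24)
(-25 + (-4 - 1*(-4)))*k = (-25 + (-4 - 1*(-4)))*(-24) = (-25 + (-4 + 4))*(-24) = (-25 + 0)*(-24) = -25*(-24) = 600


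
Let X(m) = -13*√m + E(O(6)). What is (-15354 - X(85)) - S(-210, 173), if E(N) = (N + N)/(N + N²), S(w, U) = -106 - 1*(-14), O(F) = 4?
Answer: -76312/5 + 13*√85 ≈ -15143.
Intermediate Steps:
S(w, U) = -92 (S(w, U) = -106 + 14 = -92)
E(N) = 2*N/(N + N²) (E(N) = (2*N)/(N + N²) = 2*N/(N + N²))
X(m) = ⅖ - 13*√m (X(m) = -13*√m + 2/(1 + 4) = -13*√m + 2/5 = -13*√m + 2*(⅕) = -13*√m + ⅖ = ⅖ - 13*√m)
(-15354 - X(85)) - S(-210, 173) = (-15354 - (⅖ - 13*√85)) - 1*(-92) = (-15354 + (-⅖ + 13*√85)) + 92 = (-76772/5 + 13*√85) + 92 = -76312/5 + 13*√85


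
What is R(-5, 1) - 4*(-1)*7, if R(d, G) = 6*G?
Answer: 34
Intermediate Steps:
R(-5, 1) - 4*(-1)*7 = 6*1 - 4*(-1)*7 = 6 + 4*7 = 6 + 28 = 34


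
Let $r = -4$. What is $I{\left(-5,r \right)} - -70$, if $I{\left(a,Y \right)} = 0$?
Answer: $70$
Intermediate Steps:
$I{\left(-5,r \right)} - -70 = 0 - -70 = 0 + 70 = 70$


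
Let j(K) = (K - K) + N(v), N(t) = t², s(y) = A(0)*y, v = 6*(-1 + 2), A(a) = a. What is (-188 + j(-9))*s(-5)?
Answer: 0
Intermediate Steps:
v = 6 (v = 6*1 = 6)
s(y) = 0 (s(y) = 0*y = 0)
j(K) = 36 (j(K) = (K - K) + 6² = 0 + 36 = 36)
(-188 + j(-9))*s(-5) = (-188 + 36)*0 = -152*0 = 0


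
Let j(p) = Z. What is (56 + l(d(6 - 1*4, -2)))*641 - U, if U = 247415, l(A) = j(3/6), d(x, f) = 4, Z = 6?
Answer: -207673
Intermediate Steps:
j(p) = 6
l(A) = 6
(56 + l(d(6 - 1*4, -2)))*641 - U = (56 + 6)*641 - 1*247415 = 62*641 - 247415 = 39742 - 247415 = -207673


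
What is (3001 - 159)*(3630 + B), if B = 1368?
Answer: 14204316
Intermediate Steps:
(3001 - 159)*(3630 + B) = (3001 - 159)*(3630 + 1368) = 2842*4998 = 14204316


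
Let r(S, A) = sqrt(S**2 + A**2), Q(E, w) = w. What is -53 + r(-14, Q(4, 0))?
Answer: -39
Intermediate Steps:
r(S, A) = sqrt(A**2 + S**2)
-53 + r(-14, Q(4, 0)) = -53 + sqrt(0**2 + (-14)**2) = -53 + sqrt(0 + 196) = -53 + sqrt(196) = -53 + 14 = -39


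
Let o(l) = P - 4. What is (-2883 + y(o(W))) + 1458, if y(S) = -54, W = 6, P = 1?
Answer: -1479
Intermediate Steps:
o(l) = -3 (o(l) = 1 - 4 = -3)
(-2883 + y(o(W))) + 1458 = (-2883 - 54) + 1458 = -2937 + 1458 = -1479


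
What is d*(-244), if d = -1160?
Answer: 283040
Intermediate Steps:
d*(-244) = -1160*(-244) = 283040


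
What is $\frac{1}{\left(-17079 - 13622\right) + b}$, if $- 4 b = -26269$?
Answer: $- \frac{4}{96535} \approx -4.1436 \cdot 10^{-5}$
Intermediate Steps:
$b = \frac{26269}{4}$ ($b = \left(- \frac{1}{4}\right) \left(-26269\right) = \frac{26269}{4} \approx 6567.3$)
$\frac{1}{\left(-17079 - 13622\right) + b} = \frac{1}{\left(-17079 - 13622\right) + \frac{26269}{4}} = \frac{1}{-30701 + \frac{26269}{4}} = \frac{1}{- \frac{96535}{4}} = - \frac{4}{96535}$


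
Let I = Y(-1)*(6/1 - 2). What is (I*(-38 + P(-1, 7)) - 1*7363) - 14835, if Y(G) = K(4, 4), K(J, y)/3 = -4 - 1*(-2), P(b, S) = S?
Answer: -21454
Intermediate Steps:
K(J, y) = -6 (K(J, y) = 3*(-4 - 1*(-2)) = 3*(-4 + 2) = 3*(-2) = -6)
Y(G) = -6
I = -24 (I = -6*(6/1 - 2) = -6*(6*1 - 2) = -6*(6 - 2) = -6*4 = -24)
(I*(-38 + P(-1, 7)) - 1*7363) - 14835 = (-24*(-38 + 7) - 1*7363) - 14835 = (-24*(-31) - 7363) - 14835 = (744 - 7363) - 14835 = -6619 - 14835 = -21454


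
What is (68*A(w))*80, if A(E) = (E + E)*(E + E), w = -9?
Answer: 1762560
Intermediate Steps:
A(E) = 4*E**2 (A(E) = (2*E)*(2*E) = 4*E**2)
(68*A(w))*80 = (68*(4*(-9)**2))*80 = (68*(4*81))*80 = (68*324)*80 = 22032*80 = 1762560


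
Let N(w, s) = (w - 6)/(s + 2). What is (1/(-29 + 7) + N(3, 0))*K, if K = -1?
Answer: 17/11 ≈ 1.5455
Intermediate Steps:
N(w, s) = (-6 + w)/(2 + s)
(1/(-29 + 7) + N(3, 0))*K = (1/(-29 + 7) + (-6 + 3)/(2 + 0))*(-1) = (1/(-22) - 3/2)*(-1) = (-1/22 + (1/2)*(-3))*(-1) = (-1/22 - 3/2)*(-1) = -17/11*(-1) = 17/11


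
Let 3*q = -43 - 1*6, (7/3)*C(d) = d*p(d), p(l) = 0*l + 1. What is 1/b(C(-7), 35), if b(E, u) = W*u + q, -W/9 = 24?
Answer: -3/22729 ≈ -0.00013199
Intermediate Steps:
W = -216 (W = -9*24 = -216)
p(l) = 1 (p(l) = 0 + 1 = 1)
C(d) = 3*d/7 (C(d) = 3*(d*1)/7 = 3*d/7)
q = -49/3 (q = (-43 - 1*6)/3 = (-43 - 6)/3 = (⅓)*(-49) = -49/3 ≈ -16.333)
b(E, u) = -49/3 - 216*u (b(E, u) = -216*u - 49/3 = -49/3 - 216*u)
1/b(C(-7), 35) = 1/(-49/3 - 216*35) = 1/(-49/3 - 7560) = 1/(-22729/3) = -3/22729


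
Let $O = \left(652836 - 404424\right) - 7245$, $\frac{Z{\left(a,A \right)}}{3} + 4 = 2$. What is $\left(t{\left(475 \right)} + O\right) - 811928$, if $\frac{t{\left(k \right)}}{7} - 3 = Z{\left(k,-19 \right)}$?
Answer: $-570782$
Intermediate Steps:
$Z{\left(a,A \right)} = -6$ ($Z{\left(a,A \right)} = -12 + 3 \cdot 2 = -12 + 6 = -6$)
$t{\left(k \right)} = -21$ ($t{\left(k \right)} = 21 + 7 \left(-6\right) = 21 - 42 = -21$)
$O = 241167$ ($O = 248412 - 7245 = 241167$)
$\left(t{\left(475 \right)} + O\right) - 811928 = \left(-21 + 241167\right) - 811928 = 241146 - 811928 = -570782$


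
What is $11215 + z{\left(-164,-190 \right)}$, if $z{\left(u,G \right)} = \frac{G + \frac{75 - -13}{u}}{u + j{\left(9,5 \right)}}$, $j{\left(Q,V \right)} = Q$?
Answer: $\frac{2299327}{205} \approx 11216.0$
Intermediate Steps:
$z{\left(u,G \right)} = \frac{G + \frac{88}{u}}{9 + u}$ ($z{\left(u,G \right)} = \frac{G + \frac{75 - -13}{u}}{u + 9} = \frac{G + \frac{75 + 13}{u}}{9 + u} = \frac{G + \frac{88}{u}}{9 + u}$)
$11215 + z{\left(-164,-190 \right)} = 11215 + \frac{88 - -31160}{\left(-164\right) \left(9 - 164\right)} = 11215 - \frac{88 + 31160}{164 \left(-155\right)} = 11215 - \left(- \frac{1}{25420}\right) 31248 = 11215 + \frac{252}{205} = \frac{2299327}{205}$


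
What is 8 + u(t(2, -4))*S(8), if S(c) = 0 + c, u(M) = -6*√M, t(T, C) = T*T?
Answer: -88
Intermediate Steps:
t(T, C) = T²
S(c) = c
8 + u(t(2, -4))*S(8) = 8 - 6*√(2²)*8 = 8 - 6*√4*8 = 8 - 6*2*8 = 8 - 12*8 = 8 - 96 = -88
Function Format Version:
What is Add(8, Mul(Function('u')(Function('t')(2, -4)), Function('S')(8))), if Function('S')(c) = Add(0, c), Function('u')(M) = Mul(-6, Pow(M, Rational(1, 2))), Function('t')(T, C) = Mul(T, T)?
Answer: -88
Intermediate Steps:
Function('t')(T, C) = Pow(T, 2)
Function('S')(c) = c
Add(8, Mul(Function('u')(Function('t')(2, -4)), Function('S')(8))) = Add(8, Mul(Mul(-6, Pow(Pow(2, 2), Rational(1, 2))), 8)) = Add(8, Mul(Mul(-6, Pow(4, Rational(1, 2))), 8)) = Add(8, Mul(Mul(-6, 2), 8)) = Add(8, Mul(-12, 8)) = Add(8, -96) = -88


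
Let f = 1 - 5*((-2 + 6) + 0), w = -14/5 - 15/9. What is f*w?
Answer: 1273/15 ≈ 84.867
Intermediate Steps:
w = -67/15 (w = -14*1/5 - 15*1/9 = -14/5 - 5/3 = -67/15 ≈ -4.4667)
f = -19 (f = 1 - 5*(4 + 0) = 1 - 5*4 = 1 - 20 = -19)
f*w = -19*(-67/15) = 1273/15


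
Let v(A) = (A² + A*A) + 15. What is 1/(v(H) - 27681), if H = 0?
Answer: -1/27666 ≈ -3.6145e-5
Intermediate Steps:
v(A) = 15 + 2*A² (v(A) = (A² + A²) + 15 = 2*A² + 15 = 15 + 2*A²)
1/(v(H) - 27681) = 1/((15 + 2*0²) - 27681) = 1/((15 + 2*0) - 27681) = 1/((15 + 0) - 27681) = 1/(15 - 27681) = 1/(-27666) = -1/27666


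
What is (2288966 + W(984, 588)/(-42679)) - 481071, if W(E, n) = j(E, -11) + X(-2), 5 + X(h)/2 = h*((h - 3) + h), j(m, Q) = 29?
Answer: 77159150658/42679 ≈ 1.8079e+6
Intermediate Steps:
X(h) = -10 + 2*h*(-3 + 2*h) (X(h) = -10 + 2*(h*((h - 3) + h)) = -10 + 2*(h*((-3 + h) + h)) = -10 + 2*(h*(-3 + 2*h)) = -10 + 2*h*(-3 + 2*h))
W(E, n) = 47 (W(E, n) = 29 + (-10 - 6*(-2) + 4*(-2)²) = 29 + (-10 + 12 + 4*4) = 29 + (-10 + 12 + 16) = 29 + 18 = 47)
(2288966 + W(984, 588)/(-42679)) - 481071 = (2288966 + 47/(-42679)) - 481071 = (2288966 + 47*(-1/42679)) - 481071 = (2288966 - 47/42679) - 481071 = 97690779867/42679 - 481071 = 77159150658/42679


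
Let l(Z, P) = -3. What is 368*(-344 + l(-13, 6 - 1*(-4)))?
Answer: -127696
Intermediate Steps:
368*(-344 + l(-13, 6 - 1*(-4))) = 368*(-344 - 3) = 368*(-347) = -127696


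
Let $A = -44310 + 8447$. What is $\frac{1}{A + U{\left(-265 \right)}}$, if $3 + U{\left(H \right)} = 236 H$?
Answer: $- \frac{1}{98406} \approx -1.0162 \cdot 10^{-5}$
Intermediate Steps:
$U{\left(H \right)} = -3 + 236 H$
$A = -35863$
$\frac{1}{A + U{\left(-265 \right)}} = \frac{1}{-35863 + \left(-3 + 236 \left(-265\right)\right)} = \frac{1}{-35863 - 62543} = \frac{1}{-98406} = - \frac{1}{98406}$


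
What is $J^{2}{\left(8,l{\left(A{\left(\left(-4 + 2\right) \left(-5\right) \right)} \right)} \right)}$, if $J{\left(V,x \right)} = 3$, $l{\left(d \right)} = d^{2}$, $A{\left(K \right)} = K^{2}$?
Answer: $9$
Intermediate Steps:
$J^{2}{\left(8,l{\left(A{\left(\left(-4 + 2\right) \left(-5\right) \right)} \right)} \right)} = 3^{2} = 9$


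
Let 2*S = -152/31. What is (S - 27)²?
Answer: 833569/961 ≈ 867.40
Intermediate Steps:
S = -76/31 (S = (-152/31)/2 = (-152*1/31)/2 = (½)*(-152/31) = -76/31 ≈ -2.4516)
(S - 27)² = (-76/31 - 27)² = (-913/31)² = 833569/961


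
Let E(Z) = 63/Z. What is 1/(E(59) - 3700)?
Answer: -59/218237 ≈ -0.00027035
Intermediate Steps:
1/(E(59) - 3700) = 1/(63/59 - 3700) = 1/(-218237/59) = -59/218237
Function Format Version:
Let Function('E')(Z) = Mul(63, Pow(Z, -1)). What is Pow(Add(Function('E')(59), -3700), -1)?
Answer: Rational(-59, 218237) ≈ -0.00027035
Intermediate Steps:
Pow(Add(Function('E')(59), -3700), -1) = Pow(Add(Mul(63, Pow(59, -1)), -3700), -1) = Pow(Add(Mul(63, Rational(1, 59)), -3700), -1) = Pow(Add(Rational(63, 59), -3700), -1) = Pow(Rational(-218237, 59), -1) = Rational(-59, 218237)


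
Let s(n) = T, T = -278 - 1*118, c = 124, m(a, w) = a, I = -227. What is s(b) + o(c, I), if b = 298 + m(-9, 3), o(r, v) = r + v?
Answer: -499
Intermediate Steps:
b = 289 (b = 298 - 9 = 289)
T = -396 (T = -278 - 118 = -396)
s(n) = -396
s(b) + o(c, I) = -396 + (124 - 227) = -396 - 103 = -499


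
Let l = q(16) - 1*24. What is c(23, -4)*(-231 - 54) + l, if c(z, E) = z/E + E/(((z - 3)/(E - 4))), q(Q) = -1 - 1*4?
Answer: 4615/4 ≈ 1153.8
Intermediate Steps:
q(Q) = -5 (q(Q) = -1 - 4 = -5)
l = -29 (l = -5 - 1*24 = -5 - 24 = -29)
c(z, E) = z/E + E*(-4 + E)/(-3 + z) (c(z, E) = z/E + E/(((-3 + z)/(-4 + E))) = z/E + E*((-4 + E)/(-3 + z)) = z/E + E*(-4 + E)/(-3 + z))
c(23, -4)*(-231 - 54) + l = (((-4)**3 + 23**2 - 4*(-4)**2 - 3*23)/((-4)*(-3 + 23)))*(-231 - 54) - 29 = -1/4*(-64 + 529 - 4*16 - 69)/20*(-285) - 29 = -1/4*1/20*(-64 + 529 - 64 - 69)*(-285) - 29 = -1/4*1/20*332*(-285) - 29 = -83/20*(-285) - 29 = 4731/4 - 29 = 4615/4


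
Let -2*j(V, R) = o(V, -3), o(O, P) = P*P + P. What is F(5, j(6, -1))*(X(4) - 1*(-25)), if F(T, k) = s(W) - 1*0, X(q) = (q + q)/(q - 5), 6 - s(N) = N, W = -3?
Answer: 153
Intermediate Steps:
s(N) = 6 - N
X(q) = 2*q/(-5 + q) (X(q) = (2*q)/(-5 + q) = 2*q/(-5 + q))
o(O, P) = P + P² (o(O, P) = P² + P = P + P²)
j(V, R) = -3 (j(V, R) = -(-3)*(1 - 3)/2 = -(-3)*(-2)/2 = -½*6 = -3)
F(T, k) = 9 (F(T, k) = (6 - 1*(-3)) - 1*0 = (6 + 3) + 0 = 9 + 0 = 9)
F(5, j(6, -1))*(X(4) - 1*(-25)) = 9*(2*4/(-5 + 4) - 1*(-25)) = 9*(2*4/(-1) + 25) = 9*(2*4*(-1) + 25) = 9*(-8 + 25) = 9*17 = 153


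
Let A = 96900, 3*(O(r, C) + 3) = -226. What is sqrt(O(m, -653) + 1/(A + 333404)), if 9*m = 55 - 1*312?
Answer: I*sqrt(8158679780034)/322728 ≈ 8.8506*I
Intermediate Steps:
m = -257/9 (m = (55 - 1*312)/9 = (55 - 312)/9 = (1/9)*(-257) = -257/9 ≈ -28.556)
O(r, C) = -235/3 (O(r, C) = -3 + (1/3)*(-226) = -3 - 226/3 = -235/3)
sqrt(O(m, -653) + 1/(A + 333404)) = sqrt(-235/3 + 1/(96900 + 333404)) = sqrt(-235/3 + 1/430304) = sqrt(-101121437/1290912) = I*sqrt(8158679780034)/322728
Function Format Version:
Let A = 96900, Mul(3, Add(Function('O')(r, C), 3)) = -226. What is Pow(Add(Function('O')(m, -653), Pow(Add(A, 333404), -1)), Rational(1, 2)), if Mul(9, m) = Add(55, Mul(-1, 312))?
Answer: Mul(Rational(1, 322728), I, Pow(8158679780034, Rational(1, 2))) ≈ Mul(8.8506, I)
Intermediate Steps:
m = Rational(-257, 9) (m = Mul(Rational(1, 9), Add(55, Mul(-1, 312))) = Mul(Rational(1, 9), Add(55, -312)) = Mul(Rational(1, 9), -257) = Rational(-257, 9) ≈ -28.556)
Function('O')(r, C) = Rational(-235, 3) (Function('O')(r, C) = Add(-3, Mul(Rational(1, 3), -226)) = Add(-3, Rational(-226, 3)) = Rational(-235, 3))
Pow(Add(Function('O')(m, -653), Pow(Add(A, 333404), -1)), Rational(1, 2)) = Pow(Add(Rational(-235, 3), Pow(Add(96900, 333404), -1)), Rational(1, 2)) = Pow(Add(Rational(-235, 3), Pow(430304, -1)), Rational(1, 2)) = Pow(Add(Rational(-235, 3), Rational(1, 430304)), Rational(1, 2)) = Pow(Rational(-101121437, 1290912), Rational(1, 2)) = Mul(Rational(1, 322728), I, Pow(8158679780034, Rational(1, 2)))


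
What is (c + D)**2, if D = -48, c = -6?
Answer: 2916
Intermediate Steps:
(c + D)**2 = (-6 - 48)**2 = (-54)**2 = 2916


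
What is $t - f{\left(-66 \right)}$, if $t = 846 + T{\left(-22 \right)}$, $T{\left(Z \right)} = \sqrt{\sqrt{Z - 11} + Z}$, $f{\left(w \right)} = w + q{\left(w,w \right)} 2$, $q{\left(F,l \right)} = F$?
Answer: $1044 + \sqrt{-22 + i \sqrt{33}} \approx 1044.6 + 4.7296 i$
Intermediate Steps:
$f{\left(w \right)} = 3 w$ ($f{\left(w \right)} = w + w 2 = w + 2 w = 3 w$)
$T{\left(Z \right)} = \sqrt{Z + \sqrt{-11 + Z}}$ ($T{\left(Z \right)} = \sqrt{\sqrt{-11 + Z} + Z} = \sqrt{Z + \sqrt{-11 + Z}}$)
$t = 846 + \sqrt{-22 + i \sqrt{33}}$ ($t = 846 + \sqrt{-22 + \sqrt{-11 - 22}} = 846 + \sqrt{-22 + \sqrt{-33}} = 846 + \sqrt{-22 + i \sqrt{33}} \approx 846.61 + 4.7296 i$)
$t - f{\left(-66 \right)} = \left(846 + \sqrt{-22 + i \sqrt{33}}\right) - 3 \left(-66\right) = \left(846 + \sqrt{-22 + i \sqrt{33}}\right) - -198 = \left(846 + \sqrt{-22 + i \sqrt{33}}\right) + 198 = 1044 + \sqrt{-22 + i \sqrt{33}}$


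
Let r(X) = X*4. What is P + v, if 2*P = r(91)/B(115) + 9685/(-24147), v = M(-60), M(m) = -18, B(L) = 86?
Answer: -33401257/2076642 ≈ -16.084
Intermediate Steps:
v = -18
r(X) = 4*X
P = 3978299/2076642 (P = ((4*91)/86 + 9685/(-24147))/2 = (364*(1/86) + 9685*(-1/24147))/2 = (182/43 - 9685/24147)/2 = (½)*(3978299/1038321) = 3978299/2076642 ≈ 1.9157)
P + v = 3978299/2076642 - 18 = -33401257/2076642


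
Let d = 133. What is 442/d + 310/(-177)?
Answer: 37004/23541 ≈ 1.5719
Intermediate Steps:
442/d + 310/(-177) = 442/133 + 310/(-177) = 442*(1/133) + 310*(-1/177) = 442/133 - 310/177 = 37004/23541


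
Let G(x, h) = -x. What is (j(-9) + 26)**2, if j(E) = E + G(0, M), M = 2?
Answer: 289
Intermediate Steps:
j(E) = E (j(E) = E - 1*0 = E + 0 = E)
(j(-9) + 26)**2 = (-9 + 26)**2 = 17**2 = 289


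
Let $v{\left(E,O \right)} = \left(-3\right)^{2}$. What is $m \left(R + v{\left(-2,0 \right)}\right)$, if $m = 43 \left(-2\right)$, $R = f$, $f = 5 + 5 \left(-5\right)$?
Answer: $946$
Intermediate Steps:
$v{\left(E,O \right)} = 9$
$f = -20$ ($f = 5 - 25 = -20$)
$R = -20$
$m = -86$
$m \left(R + v{\left(-2,0 \right)}\right) = - 86 \left(-20 + 9\right) = \left(-86\right) \left(-11\right) = 946$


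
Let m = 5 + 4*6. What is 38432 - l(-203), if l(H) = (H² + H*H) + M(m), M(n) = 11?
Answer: -43997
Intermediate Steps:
m = 29 (m = 5 + 24 = 29)
l(H) = 11 + 2*H² (l(H) = (H² + H*H) + 11 = (H² + H²) + 11 = 2*H² + 11 = 11 + 2*H²)
38432 - l(-203) = 38432 - (11 + 2*(-203)²) = 38432 - (11 + 2*41209) = 38432 - (11 + 82418) = 38432 - 1*82429 = 38432 - 82429 = -43997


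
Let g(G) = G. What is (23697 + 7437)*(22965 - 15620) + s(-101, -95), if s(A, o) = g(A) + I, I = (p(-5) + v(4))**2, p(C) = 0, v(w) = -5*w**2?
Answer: 228685529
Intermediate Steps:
I = 6400 (I = (0 - 5*4**2)**2 = (0 - 5*16)**2 = (0 - 80)**2 = (-80)**2 = 6400)
s(A, o) = 6400 + A (s(A, o) = A + 6400 = 6400 + A)
(23697 + 7437)*(22965 - 15620) + s(-101, -95) = (23697 + 7437)*(22965 - 15620) + (6400 - 101) = 31134*7345 + 6299 = 228679230 + 6299 = 228685529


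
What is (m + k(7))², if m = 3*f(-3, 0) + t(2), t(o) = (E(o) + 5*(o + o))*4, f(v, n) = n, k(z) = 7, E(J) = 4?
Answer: 10609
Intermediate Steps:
t(o) = 16 + 40*o (t(o) = (4 + 5*(o + o))*4 = (4 + 5*(2*o))*4 = (4 + 10*o)*4 = 16 + 40*o)
m = 96 (m = 3*0 + (16 + 40*2) = 0 + (16 + 80) = 0 + 96 = 96)
(m + k(7))² = (96 + 7)² = 103² = 10609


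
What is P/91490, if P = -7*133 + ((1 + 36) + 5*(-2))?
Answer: -452/45745 ≈ -0.0098809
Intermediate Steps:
P = -904 (P = -931 + (37 - 10) = -931 + 27 = -904)
P/91490 = -904/91490 = -904*1/91490 = -452/45745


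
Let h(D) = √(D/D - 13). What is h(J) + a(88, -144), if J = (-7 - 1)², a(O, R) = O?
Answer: 88 + 2*I*√3 ≈ 88.0 + 3.4641*I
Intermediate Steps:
J = 64 (J = (-8)² = 64)
h(D) = 2*I*√3 (h(D) = √(1 - 13) = √(-12) = 2*I*√3)
h(J) + a(88, -144) = 2*I*√3 + 88 = 88 + 2*I*√3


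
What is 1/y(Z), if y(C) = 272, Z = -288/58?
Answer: 1/272 ≈ 0.0036765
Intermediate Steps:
Z = -144/29 (Z = -288*1/58 = -144/29 ≈ -4.9655)
1/y(Z) = 1/272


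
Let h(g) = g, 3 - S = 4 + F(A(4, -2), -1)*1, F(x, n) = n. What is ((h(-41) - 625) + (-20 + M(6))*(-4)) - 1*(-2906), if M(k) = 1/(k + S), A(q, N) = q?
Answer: 6958/3 ≈ 2319.3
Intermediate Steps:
S = 0 (S = 3 - (4 - 1*1) = 3 - (4 - 1) = 3 - 1*3 = 3 - 3 = 0)
M(k) = 1/k (M(k) = 1/(k + 0) = 1/k)
((h(-41) - 625) + (-20 + M(6))*(-4)) - 1*(-2906) = ((-41 - 625) + (-20 + 1/6)*(-4)) - 1*(-2906) = (-666 + (-20 + ⅙)*(-4)) + 2906 = (-666 - 119/6*(-4)) + 2906 = (-666 + 238/3) + 2906 = -1760/3 + 2906 = 6958/3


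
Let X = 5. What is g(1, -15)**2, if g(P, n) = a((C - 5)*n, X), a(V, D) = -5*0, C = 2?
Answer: 0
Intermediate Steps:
a(V, D) = 0
g(P, n) = 0
g(1, -15)**2 = 0**2 = 0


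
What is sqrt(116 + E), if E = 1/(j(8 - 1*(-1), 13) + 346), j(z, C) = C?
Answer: sqrt(14950555)/359 ≈ 10.770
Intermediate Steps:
E = 1/359 (E = 1/(13 + 346) = 1/359 ≈ 0.0027855)
sqrt(116 + E) = sqrt(116 + 1/359) = sqrt(41645/359) = sqrt(14950555)/359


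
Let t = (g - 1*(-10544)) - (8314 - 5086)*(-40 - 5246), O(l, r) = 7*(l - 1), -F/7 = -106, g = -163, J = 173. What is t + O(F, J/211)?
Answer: 17078776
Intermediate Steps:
F = 742 (F = -7*(-106) = 742)
O(l, r) = -7 + 7*l (O(l, r) = 7*(-1 + l) = -7 + 7*l)
t = 17073589 (t = (-163 - 1*(-10544)) - (8314 - 5086)*(-40 - 5246) = (-163 + 10544) - 3228*(-5286) = 10381 - 1*(-17063208) = 10381 + 17063208 = 17073589)
t + O(F, J/211) = 17073589 + (-7 + 7*742) = 17073589 + (-7 + 5194) = 17073589 + 5187 = 17078776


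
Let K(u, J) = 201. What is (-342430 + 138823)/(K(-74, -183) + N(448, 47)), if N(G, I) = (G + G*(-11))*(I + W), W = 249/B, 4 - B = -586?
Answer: 12012813/12522733 ≈ 0.95928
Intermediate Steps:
B = 590 (B = 4 - 1*(-586) = 4 + 586 = 590)
W = 249/590 ≈ 0.42203
N(G, I) = -10*G*(249/590 + I) (N(G, I) = (G + G*(-11))*(I + 249/590) = (G - 11*G)*(249/590 + I) = (-10*G)*(249/590 + I) = -10*G*(249/590 + I))
(-342430 + 138823)/(K(-74, -183) + N(448, 47)) = (-342430 + 138823)/(201 - 1/59*448*(249 + 590*47)) = -203607/(201 - 1/59*448*(249 + 27730)) = -203607/(201 - 1/59*448*27979) = -203607/(201 - 12534592/59) = -203607/(-12522733/59) = -203607*(-59/12522733) = 12012813/12522733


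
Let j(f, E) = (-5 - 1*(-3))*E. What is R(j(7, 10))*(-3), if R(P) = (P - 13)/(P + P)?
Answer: -99/40 ≈ -2.4750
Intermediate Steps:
j(f, E) = -2*E (j(f, E) = (-5 + 3)*E = -2*E)
R(P) = (-13 + P)/(2*P) (R(P) = (-13 + P)/((2*P)) = (-13 + P)*(1/(2*P)) = (-13 + P)/(2*P))
R(j(7, 10))*(-3) = ((-13 - 2*10)/(2*((-2*10))))*(-3) = ((1/2)*(-13 - 20)/(-20))*(-3) = ((1/2)*(-1/20)*(-33))*(-3) = (33/40)*(-3) = -99/40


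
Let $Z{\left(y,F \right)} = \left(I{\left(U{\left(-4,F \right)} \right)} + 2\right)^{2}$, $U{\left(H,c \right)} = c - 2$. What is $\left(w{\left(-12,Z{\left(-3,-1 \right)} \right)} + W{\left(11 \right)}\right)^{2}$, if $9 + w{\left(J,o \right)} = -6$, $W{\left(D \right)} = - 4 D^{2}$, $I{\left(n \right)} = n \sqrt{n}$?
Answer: $249001$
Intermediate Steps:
$U{\left(H,c \right)} = -2 + c$
$I{\left(n \right)} = n^{\frac{3}{2}}$
$Z{\left(y,F \right)} = \left(2 + \left(-2 + F\right)^{\frac{3}{2}}\right)^{2}$ ($Z{\left(y,F \right)} = \left(\left(-2 + F\right)^{\frac{3}{2}} + 2\right)^{2} = \left(2 + \left(-2 + F\right)^{\frac{3}{2}}\right)^{2}$)
$w{\left(J,o \right)} = -15$ ($w{\left(J,o \right)} = -9 - 6 = -15$)
$\left(w{\left(-12,Z{\left(-3,-1 \right)} \right)} + W{\left(11 \right)}\right)^{2} = \left(-15 - 4 \cdot 11^{2}\right)^{2} = \left(-15 - 484\right)^{2} = \left(-499\right)^{2} = 249001$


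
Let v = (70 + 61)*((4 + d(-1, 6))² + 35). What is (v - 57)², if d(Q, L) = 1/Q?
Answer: 32569849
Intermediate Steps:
v = 5764 (v = (70 + 61)*((4 + 1/(-1))² + 35) = 131*((4 - 1)² + 35) = 131*(3² + 35) = 131*(9 + 35) = 131*44 = 5764)
(v - 57)² = (5764 - 57)² = 5707² = 32569849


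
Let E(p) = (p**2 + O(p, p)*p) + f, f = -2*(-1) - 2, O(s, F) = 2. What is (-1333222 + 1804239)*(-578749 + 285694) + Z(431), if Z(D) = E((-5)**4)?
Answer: -138033495060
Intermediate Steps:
f = 0 (f = 2 - 2 = 0)
E(p) = p**2 + 2*p (E(p) = (p**2 + 2*p) + 0 = p**2 + 2*p)
Z(D) = 391875 (Z(D) = (-5)**4*(2 + (-5)**4) = 625*(2 + 625) = 625*627 = 391875)
(-1333222 + 1804239)*(-578749 + 285694) + Z(431) = (-1333222 + 1804239)*(-578749 + 285694) + 391875 = 471017*(-293055) + 391875 = -138033886935 + 391875 = -138033495060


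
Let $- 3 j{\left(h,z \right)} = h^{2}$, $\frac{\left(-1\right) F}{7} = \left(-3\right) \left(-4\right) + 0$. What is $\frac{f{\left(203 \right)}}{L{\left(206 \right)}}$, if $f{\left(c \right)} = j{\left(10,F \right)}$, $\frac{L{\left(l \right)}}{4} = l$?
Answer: $- \frac{25}{618} \approx -0.040453$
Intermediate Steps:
$F = -84$ ($F = - 7 \left(\left(-3\right) \left(-4\right) + 0\right) = - 7 \left(12 + 0\right) = \left(-7\right) 12 = -84$)
$L{\left(l \right)} = 4 l$
$j{\left(h,z \right)} = - \frac{h^{2}}{3}$
$f{\left(c \right)} = - \frac{100}{3}$ ($f{\left(c \right)} = - \frac{10^{2}}{3} = \left(- \frac{1}{3}\right) 100 = - \frac{100}{3}$)
$\frac{f{\left(203 \right)}}{L{\left(206 \right)}} = - \frac{100}{3 \cdot 4 \cdot 206} = - \frac{100}{3 \cdot 824} = \left(- \frac{100}{3}\right) \frac{1}{824} = - \frac{25}{618}$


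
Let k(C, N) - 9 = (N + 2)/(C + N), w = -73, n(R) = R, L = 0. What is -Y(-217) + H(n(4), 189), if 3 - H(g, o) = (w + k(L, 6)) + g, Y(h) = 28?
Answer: 101/3 ≈ 33.667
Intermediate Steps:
k(C, N) = 9 + (2 + N)/(C + N) (k(C, N) = 9 + (N + 2)/(C + N) = 9 + (2 + N)/(C + N))
H(g, o) = 197/3 - g (H(g, o) = 3 - ((-73 + (2 + 9*0 + 10*6)/(0 + 6)) + g) = 3 - ((-73 + (2 + 0 + 60)/6) + g) = 3 - ((-73 + (1/6)*62) + g) = 3 - ((-73 + 31/3) + g) = 3 - (-188/3 + g) = 3 + (188/3 - g) = 197/3 - g)
-Y(-217) + H(n(4), 189) = -1*28 + (197/3 - 1*4) = -28 + (197/3 - 4) = -28 + 185/3 = 101/3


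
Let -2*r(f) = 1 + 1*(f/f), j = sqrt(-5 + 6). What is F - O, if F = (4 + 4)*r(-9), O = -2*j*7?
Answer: 6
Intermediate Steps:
j = 1 (j = sqrt(1) = 1)
O = -14 (O = -2*1*7 = -2*7 = -14)
r(f) = -1 (r(f) = -(1 + 1*(f/f))/2 = -(1 + 1*1)/2 = -(1 + 1)/2 = -1/2*2 = -1)
F = -8 (F = (4 + 4)*(-1) = 8*(-1) = -8)
F - O = -8 - 1*(-14) = -8 + 14 = 6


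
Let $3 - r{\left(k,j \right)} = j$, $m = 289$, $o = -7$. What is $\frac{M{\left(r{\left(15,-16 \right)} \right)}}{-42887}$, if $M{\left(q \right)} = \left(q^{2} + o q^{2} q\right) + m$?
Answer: $\frac{47363}{42887} \approx 1.1044$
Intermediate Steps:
$r{\left(k,j \right)} = 3 - j$
$M{\left(q \right)} = 289 + q^{2} - 7 q^{3}$ ($M{\left(q \right)} = \left(q^{2} + - 7 q^{2} q\right) + 289 = \left(q^{2} - 7 q^{3}\right) + 289 = 289 + q^{2} - 7 q^{3}$)
$\frac{M{\left(r{\left(15,-16 \right)} \right)}}{-42887} = \frac{289 + \left(3 - -16\right)^{2} - 7 \left(3 - -16\right)^{3}}{-42887} = \left(289 + \left(3 + 16\right)^{2} - 7 \left(3 + 16\right)^{3}\right) \left(- \frac{1}{42887}\right) = \left(289 + 19^{2} - 7 \cdot 19^{3}\right) \left(- \frac{1}{42887}\right) = \left(289 + 361 - 48013\right) \left(- \frac{1}{42887}\right) = \left(-47363\right) \left(- \frac{1}{42887}\right) = \frac{47363}{42887}$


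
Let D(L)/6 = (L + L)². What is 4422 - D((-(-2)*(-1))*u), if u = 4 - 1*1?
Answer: 3558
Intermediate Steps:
u = 3 (u = 4 - 1 = 3)
D(L) = 24*L² (D(L) = 6*(L + L)² = 6*(2*L)² = 6*(4*L²) = 24*L²)
4422 - D((-(-2)*(-1))*u) = 4422 - 24*(-(-2)*(-1)*3)² = 4422 - 24*(-2*1*3)² = 4422 - 24*(-2*3)² = 4422 - 24*(-6)² = 4422 - 24*36 = 4422 - 1*864 = 4422 - 864 = 3558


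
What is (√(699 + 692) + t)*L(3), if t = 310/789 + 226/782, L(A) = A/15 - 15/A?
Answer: -1682936/514165 - 24*√1391/5 ≈ -182.29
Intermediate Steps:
L(A) = -15/A + A/15 (L(A) = A*(1/15) - 15/A = A/15 - 15/A = -15/A + A/15)
t = 210367/308499 (t = 310*(1/789) + 226*(1/782) = 310/789 + 113/391 = 210367/308499 ≈ 0.68190)
(√(699 + 692) + t)*L(3) = (√(699 + 692) + 210367/308499)*(-15/3 + (1/15)*3) = (√1391 + 210367/308499)*(-15*⅓ + ⅕) = (210367/308499 + √1391)*(-5 + ⅕) = (210367/308499 + √1391)*(-24/5) = -1682936/514165 - 24*√1391/5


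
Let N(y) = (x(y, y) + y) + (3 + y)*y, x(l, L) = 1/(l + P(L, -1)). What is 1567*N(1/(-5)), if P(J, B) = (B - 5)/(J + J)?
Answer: -2007327/1850 ≈ -1085.0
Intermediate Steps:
P(J, B) = (-5 + B)/(2*J) (P(J, B) = (-5 + B)/((2*J)) = (-5 + B)*(1/(2*J)) = (-5 + B)/(2*J))
x(l, L) = 1/(l - 3/L) (x(l, L) = 1/(l + (-5 - 1)/(2*L)) = 1/(l + (½)*(-6)/L) = 1/(l - 3/L))
N(y) = y + y/(-3 + y²) + y*(3 + y) (N(y) = (y/(-3 + y*y) + y) + (3 + y)*y = (y/(-3 + y²) + y) + y*(3 + y) = (y + y/(-3 + y²)) + y*(3 + y) = y + y/(-3 + y²) + y*(3 + y))
1567*N(1/(-5)) = 1567*((1 + (-3 + (1/(-5))²)*(4 + 1/(-5)))/((-5)*(-3 + (1/(-5))²))) = 1567*(-(1 + (-3 + (-⅕)²)*(4 - ⅕))/(5*(-3 + (-⅕)²))) = 1567*(-(1 + (-3 + 1/25)*(19/5))/(5*(-3 + 1/25))) = 1567*(-(1 - 74/25*19/5)/(5*(-74/25))) = 1567*(-⅕*(-25/74)*(1 - 1406/125)) = 1567*(-⅕*(-25/74)*(-1281/125)) = 1567*(-1281/1850) = -2007327/1850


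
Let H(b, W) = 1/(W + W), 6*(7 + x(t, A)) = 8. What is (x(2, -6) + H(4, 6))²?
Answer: 4489/144 ≈ 31.174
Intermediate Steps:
x(t, A) = -17/3 (x(t, A) = -7 + (⅙)*8 = -7 + 4/3 = -17/3)
H(b, W) = 1/(2*W)
(x(2, -6) + H(4, 6))² = (-17/3 + (½)/6)² = (-17/3 + (½)*(⅙))² = (-17/3 + 1/12)² = (-67/12)² = 4489/144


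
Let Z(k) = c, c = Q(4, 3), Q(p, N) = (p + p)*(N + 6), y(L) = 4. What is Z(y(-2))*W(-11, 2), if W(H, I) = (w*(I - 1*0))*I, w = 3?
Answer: 864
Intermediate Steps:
W(H, I) = 3*I² (W(H, I) = (3*(I - 1*0))*I = (3*(I + 0))*I = (3*I)*I = 3*I²)
Q(p, N) = 2*p*(6 + N) (Q(p, N) = (2*p)*(6 + N) = 2*p*(6 + N))
c = 72 (c = 2*4*(6 + 3) = 2*4*9 = 72)
Z(k) = 72
Z(y(-2))*W(-11, 2) = 72*(3*2²) = 72*(3*4) = 72*12 = 864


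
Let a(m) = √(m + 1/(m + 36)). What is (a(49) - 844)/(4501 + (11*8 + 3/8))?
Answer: -6752/36715 + 8*√354110/3120775 ≈ -0.18238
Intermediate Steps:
a(m) = √(m + 1/(36 + m))
(a(49) - 844)/(4501 + (11*8 + 3/8)) = (√((1 + 49*(36 + 49))/(36 + 49)) - 844)/(4501 + (11*8 + 3/8)) = (√((1 + 49*85)/85) - 844)/(4501 + (88 + 3*(⅛))) = (√((1 + 4165)/85) - 844)/(4501 + (88 + 3/8)) = (√((1/85)*4166) - 844)/(4501 + 707/8) = (√(4166/85) - 844)/(36715/8) = (√354110/85 - 844)*(8/36715) = (-844 + √354110/85)*(8/36715) = -6752/36715 + 8*√354110/3120775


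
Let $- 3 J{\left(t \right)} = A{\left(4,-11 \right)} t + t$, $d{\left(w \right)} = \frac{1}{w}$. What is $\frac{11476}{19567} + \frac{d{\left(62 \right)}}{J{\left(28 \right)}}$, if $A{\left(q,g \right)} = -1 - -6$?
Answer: $\frac{39825105}{67936624} \approx 0.58621$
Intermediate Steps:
$A{\left(q,g \right)} = 5$ ($A{\left(q,g \right)} = -1 + 6 = 5$)
$J{\left(t \right)} = - 2 t$ ($J{\left(t \right)} = - \frac{5 t + t}{3} = - \frac{6 t}{3} = - 2 t$)
$\frac{11476}{19567} + \frac{d{\left(62 \right)}}{J{\left(28 \right)}} = \frac{11476}{19567} + \frac{1}{62 \left(\left(-2\right) 28\right)} = 11476 \cdot \frac{1}{19567} + \frac{1}{62 \left(-56\right)} = \frac{11476}{19567} + \frac{1}{62} \left(- \frac{1}{56}\right) = \frac{11476}{19567} - \frac{1}{3472} = \frac{39825105}{67936624}$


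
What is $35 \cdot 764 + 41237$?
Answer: $67977$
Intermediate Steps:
$35 \cdot 764 + 41237 = 26740 + 41237 = 67977$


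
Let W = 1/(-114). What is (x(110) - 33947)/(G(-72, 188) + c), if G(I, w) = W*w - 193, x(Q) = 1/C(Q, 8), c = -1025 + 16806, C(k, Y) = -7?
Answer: -6772455/3109477 ≈ -2.1780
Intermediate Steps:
c = 15781
x(Q) = -⅐ (x(Q) = 1/(-7) = -⅐)
W = -1/114 ≈ -0.0087719
G(I, w) = -193 - w/114 (G(I, w) = -w/114 - 193 = -193 - w/114)
(x(110) - 33947)/(G(-72, 188) + c) = (-⅐ - 33947)/((-193 - 1/114*188) + 15781) = -237630/(7*((-193 - 94/57) + 15781)) = -237630/(7*(-11095/57 + 15781)) = -237630/(7*888422/57) = -237630/7*57/888422 = -6772455/3109477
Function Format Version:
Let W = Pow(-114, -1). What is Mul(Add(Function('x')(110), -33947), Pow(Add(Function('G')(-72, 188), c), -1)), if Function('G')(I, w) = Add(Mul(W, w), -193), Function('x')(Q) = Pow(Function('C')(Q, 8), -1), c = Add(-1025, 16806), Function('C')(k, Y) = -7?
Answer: Rational(-6772455, 3109477) ≈ -2.1780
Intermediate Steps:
c = 15781
Function('x')(Q) = Rational(-1, 7) (Function('x')(Q) = Pow(-7, -1) = Rational(-1, 7))
W = Rational(-1, 114) ≈ -0.0087719
Function('G')(I, w) = Add(-193, Mul(Rational(-1, 114), w)) (Function('G')(I, w) = Add(Mul(Rational(-1, 114), w), -193) = Add(-193, Mul(Rational(-1, 114), w)))
Mul(Add(Function('x')(110), -33947), Pow(Add(Function('G')(-72, 188), c), -1)) = Mul(Add(Rational(-1, 7), -33947), Pow(Add(Add(-193, Mul(Rational(-1, 114), 188)), 15781), -1)) = Mul(Rational(-237630, 7), Pow(Add(Add(-193, Rational(-94, 57)), 15781), -1)) = Mul(Rational(-237630, 7), Pow(Add(Rational(-11095, 57), 15781), -1)) = Mul(Rational(-237630, 7), Pow(Rational(888422, 57), -1)) = Mul(Rational(-237630, 7), Rational(57, 888422)) = Rational(-6772455, 3109477)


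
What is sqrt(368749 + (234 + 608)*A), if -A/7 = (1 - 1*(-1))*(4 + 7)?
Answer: sqrt(239081) ≈ 488.96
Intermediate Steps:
A = -154 (A = -7*(1 - 1*(-1))*(4 + 7) = -7*(1 + 1)*11 = -14*11 = -7*22 = -154)
sqrt(368749 + (234 + 608)*A) = sqrt(368749 + (234 + 608)*(-154)) = sqrt(368749 + 842*(-154)) = sqrt(368749 - 129668) = sqrt(239081)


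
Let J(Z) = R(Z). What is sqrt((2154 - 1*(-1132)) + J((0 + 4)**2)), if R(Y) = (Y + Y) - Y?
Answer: sqrt(3302) ≈ 57.463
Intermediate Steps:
R(Y) = Y (R(Y) = 2*Y - Y = Y)
J(Z) = Z
sqrt((2154 - 1*(-1132)) + J((0 + 4)**2)) = sqrt((2154 - 1*(-1132)) + (0 + 4)**2) = sqrt((2154 + 1132) + 4**2) = sqrt(3286 + 16) = sqrt(3302)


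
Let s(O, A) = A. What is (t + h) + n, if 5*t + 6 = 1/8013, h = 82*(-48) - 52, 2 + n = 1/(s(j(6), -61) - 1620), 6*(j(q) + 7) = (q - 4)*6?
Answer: -268804424852/67349265 ≈ -3991.2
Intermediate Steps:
j(q) = -11 + q (j(q) = -7 + ((q - 4)*6)/6 = -7 + ((-4 + q)*6)/6 = -7 + (-24 + 6*q)/6 = -7 + (-4 + q) = -11 + q)
n = -3363/1681 (n = -2 + 1/(-61 - 1620) = -2 + 1/(-1681) = -2 - 1/1681 = -3363/1681 ≈ -2.0006)
h = -3988 (h = -3936 - 52 = -3988)
t = -48077/40065 (t = -6/5 + (1/5)/8013 = -6/5 + (1/5)*(1/8013) = -6/5 + 1/40065 = -48077/40065 ≈ -1.2000)
(t + h) + n = (-48077/40065 - 3988) - 3363/1681 = -159827297/40065 - 3363/1681 = -268804424852/67349265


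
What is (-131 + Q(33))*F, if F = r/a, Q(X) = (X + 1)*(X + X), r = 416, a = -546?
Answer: -33808/21 ≈ -1609.9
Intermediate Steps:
Q(X) = 2*X*(1 + X) (Q(X) = (1 + X)*(2*X) = 2*X*(1 + X))
F = -16/21 (F = 416/(-546) = 416*(-1/546) = -16/21 ≈ -0.76190)
(-131 + Q(33))*F = (-131 + 2*33*(1 + 33))*(-16/21) = (-131 + 2*33*34)*(-16/21) = (-131 + 2244)*(-16/21) = 2113*(-16/21) = -33808/21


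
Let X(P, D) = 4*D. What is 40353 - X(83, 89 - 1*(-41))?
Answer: 39833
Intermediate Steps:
40353 - X(83, 89 - 1*(-41)) = 40353 - 4*(89 - 1*(-41)) = 40353 - 4*(89 + 41) = 40353 - 4*130 = 40353 - 1*520 = 40353 - 520 = 39833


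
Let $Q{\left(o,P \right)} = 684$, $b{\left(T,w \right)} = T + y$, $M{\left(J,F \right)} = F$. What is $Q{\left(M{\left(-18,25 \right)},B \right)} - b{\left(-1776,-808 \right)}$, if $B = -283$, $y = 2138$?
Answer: $322$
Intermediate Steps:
$b{\left(T,w \right)} = 2138 + T$ ($b{\left(T,w \right)} = T + 2138 = 2138 + T$)
$Q{\left(M{\left(-18,25 \right)},B \right)} - b{\left(-1776,-808 \right)} = 684 - \left(2138 - 1776\right) = 684 - 362 = 322$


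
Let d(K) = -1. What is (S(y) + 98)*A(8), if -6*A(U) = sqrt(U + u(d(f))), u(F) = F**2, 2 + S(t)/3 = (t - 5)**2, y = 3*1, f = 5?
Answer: -52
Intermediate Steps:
y = 3
S(t) = -6 + 3*(-5 + t)**2 (S(t) = -6 + 3*(t - 5)**2 = -6 + 3*(-5 + t)**2)
A(U) = -sqrt(1 + U)/6 (A(U) = -sqrt(U + (-1)**2)/6 = -sqrt(U + 1)/6 = -sqrt(1 + U)/6)
(S(y) + 98)*A(8) = ((-6 + 3*(-5 + 3)**2) + 98)*(-sqrt(1 + 8)/6) = ((-6 + 3*(-2)**2) + 98)*(-sqrt(9)/6) = ((-6 + 3*4) + 98)*(-1/6*3) = ((-6 + 12) + 98)*(-1/2) = (6 + 98)*(-1/2) = 104*(-1/2) = -52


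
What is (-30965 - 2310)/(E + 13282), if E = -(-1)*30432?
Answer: -3025/3974 ≈ -0.76120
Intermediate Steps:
E = 30432 (E = -1*(-30432) = 30432)
(-30965 - 2310)/(E + 13282) = (-30965 - 2310)/(30432 + 13282) = -33275/43714 = -33275*1/43714 = -3025/3974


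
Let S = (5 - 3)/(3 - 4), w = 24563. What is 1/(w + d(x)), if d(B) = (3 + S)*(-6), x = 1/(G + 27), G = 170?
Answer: 1/24557 ≈ 4.0722e-5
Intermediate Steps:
x = 1/197 (x = 1/(170 + 27) = 1/197 ≈ 0.0050761)
S = -2 (S = 2/(-1) = 2*(-1) = -2)
d(B) = -6 (d(B) = (3 - 2)*(-6) = 1*(-6) = -6)
1/(w + d(x)) = 1/(24563 - 6) = 1/24557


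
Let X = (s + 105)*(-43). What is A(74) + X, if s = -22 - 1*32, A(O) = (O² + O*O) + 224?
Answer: 8983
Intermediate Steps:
A(O) = 224 + 2*O² (A(O) = (O² + O²) + 224 = 2*O² + 224 = 224 + 2*O²)
s = -54 (s = -22 - 32 = -54)
X = -2193 (X = (-54 + 105)*(-43) = 51*(-43) = -2193)
A(74) + X = (224 + 2*74²) - 2193 = (224 + 2*5476) - 2193 = (224 + 10952) - 2193 = 11176 - 2193 = 8983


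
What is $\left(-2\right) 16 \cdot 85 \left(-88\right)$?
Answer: $239360$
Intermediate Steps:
$\left(-2\right) 16 \cdot 85 \left(-88\right) = \left(-32\right) 85 \left(-88\right) = \left(-2720\right) \left(-88\right) = 239360$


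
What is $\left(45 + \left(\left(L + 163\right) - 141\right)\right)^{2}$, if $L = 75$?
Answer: $20164$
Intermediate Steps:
$\left(45 + \left(\left(L + 163\right) - 141\right)\right)^{2} = \left(45 + \left(\left(75 + 163\right) - 141\right)\right)^{2} = \left(45 + \left(238 - 141\right)\right)^{2} = \left(45 + 97\right)^{2} = 142^{2} = 20164$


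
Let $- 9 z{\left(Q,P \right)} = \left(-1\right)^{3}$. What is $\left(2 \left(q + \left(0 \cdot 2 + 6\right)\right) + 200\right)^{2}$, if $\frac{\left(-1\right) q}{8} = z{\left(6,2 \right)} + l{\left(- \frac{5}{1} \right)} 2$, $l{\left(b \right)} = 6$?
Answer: $\frac{26896}{81} \approx 332.05$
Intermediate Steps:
$z{\left(Q,P \right)} = \frac{1}{9}$ ($z{\left(Q,P \right)} = - \frac{\left(-1\right)^{3}}{9} = \left(- \frac{1}{9}\right) \left(-1\right) = \frac{1}{9}$)
$q = - \frac{872}{9}$ ($q = - 8 \left(\frac{1}{9} + 6 \cdot 2\right) = - 8 \left(\frac{1}{9} + 12\right) = \left(-8\right) \frac{109}{9} = - \frac{872}{9} \approx -96.889$)
$\left(2 \left(q + \left(0 \cdot 2 + 6\right)\right) + 200\right)^{2} = \left(2 \left(- \frac{872}{9} + \left(0 \cdot 2 + 6\right)\right) + 200\right)^{2} = \left(2 \left(- \frac{872}{9} + \left(0 + 6\right)\right) + 200\right)^{2} = \left(2 \left(- \frac{872}{9} + 6\right) + 200\right)^{2} = \left(2 \left(- \frac{818}{9}\right) + 200\right)^{2} = \left(- \frac{1636}{9} + 200\right)^{2} = \left(\frac{164}{9}\right)^{2} = \frac{26896}{81}$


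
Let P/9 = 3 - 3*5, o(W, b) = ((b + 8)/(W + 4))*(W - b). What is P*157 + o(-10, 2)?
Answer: -16936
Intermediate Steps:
o(W, b) = (8 + b)*(W - b)/(4 + W) (o(W, b) = ((8 + b)/(4 + W))*(W - b) = (8 + b)*(W - b)/(4 + W))
P = -108 (P = 9*(3 - 3*5) = 9*(3 - 15) = 9*(-12) = -108)
P*157 + o(-10, 2) = -108*157 + (-1*2² - 8*2 + 8*(-10) - 10*2)/(4 - 10) = -16956 + (-1*4 - 16 - 80 - 20)/(-6) = -16956 - (-4 - 16 - 80 - 20)/6 = -16956 - ⅙*(-120) = -16956 + 20 = -16936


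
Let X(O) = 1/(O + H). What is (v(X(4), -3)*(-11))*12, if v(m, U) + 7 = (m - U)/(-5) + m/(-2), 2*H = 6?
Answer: 5082/5 ≈ 1016.4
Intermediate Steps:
H = 3 (H = (½)*6 = 3)
X(O) = 1/(3 + O) (X(O) = 1/(O + 3) = 1/(3 + O))
v(m, U) = -7 - 7*m/10 + U/5 (v(m, U) = -7 + ((m - U)/(-5) + m/(-2)) = -7 + ((m - U)*(-⅕) + m*(-½)) = -7 + ((-m/5 + U/5) - m/2) = -7 + (-7*m/10 + U/5) = -7 - 7*m/10 + U/5)
(v(X(4), -3)*(-11))*12 = ((-7 - 7/(10*(3 + 4)) + (⅕)*(-3))*(-11))*12 = ((-7 - 7/10/7 - ⅗)*(-11))*12 = ((-7 - 7/10*⅐ - ⅗)*(-11))*12 = ((-7 - ⅒ - ⅗)*(-11))*12 = -77/10*(-11)*12 = (847/10)*12 = 5082/5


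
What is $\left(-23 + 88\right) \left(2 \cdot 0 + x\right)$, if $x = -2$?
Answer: $-130$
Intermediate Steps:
$\left(-23 + 88\right) \left(2 \cdot 0 + x\right) = \left(-23 + 88\right) \left(2 \cdot 0 - 2\right) = 65 \left(0 - 2\right) = 65 \left(-2\right) = -130$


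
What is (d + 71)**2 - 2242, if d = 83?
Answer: 21474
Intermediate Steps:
(d + 71)**2 - 2242 = (83 + 71)**2 - 2242 = 154**2 - 2242 = 23716 - 2242 = 21474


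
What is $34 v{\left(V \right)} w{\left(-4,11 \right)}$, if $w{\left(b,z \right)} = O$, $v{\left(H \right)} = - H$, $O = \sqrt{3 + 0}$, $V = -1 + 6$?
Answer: $- 170 \sqrt{3} \approx -294.45$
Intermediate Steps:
$V = 5$
$O = \sqrt{3} \approx 1.732$
$w{\left(b,z \right)} = \sqrt{3}$
$34 v{\left(V \right)} w{\left(-4,11 \right)} = 34 \left(\left(-1\right) 5\right) \sqrt{3} = 34 \left(-5\right) \sqrt{3} = - 170 \sqrt{3}$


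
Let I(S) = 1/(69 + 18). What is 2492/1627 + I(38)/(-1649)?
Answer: 357508169/233414301 ≈ 1.5316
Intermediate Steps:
I(S) = 1/87
2492/1627 + I(38)/(-1649) = 2492/1627 + (1/87)/(-1649) = 2492*(1/1627) + (1/87)*(-1/1649) = 2492/1627 - 1/143463 = 357508169/233414301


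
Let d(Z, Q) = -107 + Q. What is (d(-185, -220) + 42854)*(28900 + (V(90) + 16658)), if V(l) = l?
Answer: 1941272496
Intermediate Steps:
(d(-185, -220) + 42854)*(28900 + (V(90) + 16658)) = ((-107 - 220) + 42854)*(28900 + (90 + 16658)) = (-327 + 42854)*(28900 + 16748) = 42527*45648 = 1941272496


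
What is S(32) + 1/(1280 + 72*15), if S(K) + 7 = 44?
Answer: 87321/2360 ≈ 37.000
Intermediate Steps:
S(K) = 37 (S(K) = -7 + 44 = 37)
S(32) + 1/(1280 + 72*15) = 37 + 1/(1280 + 72*15) = 37 + 1/(1280 + 1080) = 37 + 1/2360 = 87321/2360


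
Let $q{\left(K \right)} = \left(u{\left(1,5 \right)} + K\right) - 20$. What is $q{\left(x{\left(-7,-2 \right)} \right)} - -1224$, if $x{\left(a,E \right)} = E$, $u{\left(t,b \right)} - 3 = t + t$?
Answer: $1207$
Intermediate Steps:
$u{\left(t,b \right)} = 3 + 2 t$ ($u{\left(t,b \right)} = 3 + \left(t + t\right) = 3 + 2 t$)
$q{\left(K \right)} = -15 + K$ ($q{\left(K \right)} = \left(\left(3 + 2 \cdot 1\right) + K\right) - 20 = \left(\left(3 + 2\right) + K\right) - 20 = \left(5 + K\right) - 20 = -15 + K$)
$q{\left(x{\left(-7,-2 \right)} \right)} - -1224 = \left(-15 - 2\right) - -1224 = -17 + 1224 = 1207$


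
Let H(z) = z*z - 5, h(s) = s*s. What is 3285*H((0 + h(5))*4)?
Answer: 32833575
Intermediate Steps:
h(s) = s²
H(z) = -5 + z² (H(z) = z² - 5 = -5 + z²)
3285*H((0 + h(5))*4) = 3285*(-5 + ((0 + 5²)*4)²) = 3285*(-5 + ((0 + 25)*4)²) = 3285*(-5 + (25*4)²) = 3285*(-5 + 100²) = 3285*(-5 + 10000) = 3285*9995 = 32833575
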